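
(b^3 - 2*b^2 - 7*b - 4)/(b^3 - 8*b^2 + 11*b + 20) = (b + 1)/(b - 5)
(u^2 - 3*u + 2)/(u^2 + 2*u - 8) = (u - 1)/(u + 4)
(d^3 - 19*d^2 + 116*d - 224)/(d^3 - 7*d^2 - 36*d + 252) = (d^2 - 12*d + 32)/(d^2 - 36)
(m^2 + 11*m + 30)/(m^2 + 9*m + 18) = (m + 5)/(m + 3)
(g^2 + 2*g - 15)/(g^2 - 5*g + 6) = (g + 5)/(g - 2)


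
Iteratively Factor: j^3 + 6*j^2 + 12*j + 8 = (j + 2)*(j^2 + 4*j + 4) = (j + 2)^2*(j + 2)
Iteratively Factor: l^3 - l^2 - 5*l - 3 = (l + 1)*(l^2 - 2*l - 3) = (l + 1)^2*(l - 3)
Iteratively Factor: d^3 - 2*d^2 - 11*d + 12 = (d - 4)*(d^2 + 2*d - 3) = (d - 4)*(d - 1)*(d + 3)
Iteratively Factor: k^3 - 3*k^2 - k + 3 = (k - 1)*(k^2 - 2*k - 3) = (k - 1)*(k + 1)*(k - 3)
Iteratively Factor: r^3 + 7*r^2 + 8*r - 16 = (r + 4)*(r^2 + 3*r - 4) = (r + 4)^2*(r - 1)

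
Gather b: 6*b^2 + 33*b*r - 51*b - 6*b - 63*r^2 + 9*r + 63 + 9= 6*b^2 + b*(33*r - 57) - 63*r^2 + 9*r + 72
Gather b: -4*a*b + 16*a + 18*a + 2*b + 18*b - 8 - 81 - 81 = 34*a + b*(20 - 4*a) - 170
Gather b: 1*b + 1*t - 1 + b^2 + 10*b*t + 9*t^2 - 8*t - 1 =b^2 + b*(10*t + 1) + 9*t^2 - 7*t - 2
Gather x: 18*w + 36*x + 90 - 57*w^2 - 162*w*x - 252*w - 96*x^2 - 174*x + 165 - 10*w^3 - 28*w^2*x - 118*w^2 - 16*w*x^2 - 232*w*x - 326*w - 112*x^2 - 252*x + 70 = -10*w^3 - 175*w^2 - 560*w + x^2*(-16*w - 208) + x*(-28*w^2 - 394*w - 390) + 325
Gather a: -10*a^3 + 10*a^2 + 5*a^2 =-10*a^3 + 15*a^2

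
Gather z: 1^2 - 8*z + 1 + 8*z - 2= 0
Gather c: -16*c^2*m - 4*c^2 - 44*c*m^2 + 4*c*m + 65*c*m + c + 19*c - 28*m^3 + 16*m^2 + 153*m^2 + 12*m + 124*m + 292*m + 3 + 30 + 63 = c^2*(-16*m - 4) + c*(-44*m^2 + 69*m + 20) - 28*m^3 + 169*m^2 + 428*m + 96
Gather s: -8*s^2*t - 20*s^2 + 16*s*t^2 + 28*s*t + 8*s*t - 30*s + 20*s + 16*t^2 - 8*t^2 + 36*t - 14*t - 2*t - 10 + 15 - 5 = s^2*(-8*t - 20) + s*(16*t^2 + 36*t - 10) + 8*t^2 + 20*t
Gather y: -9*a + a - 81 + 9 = -8*a - 72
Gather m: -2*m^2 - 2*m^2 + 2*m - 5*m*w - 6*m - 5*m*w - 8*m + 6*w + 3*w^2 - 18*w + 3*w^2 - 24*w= -4*m^2 + m*(-10*w - 12) + 6*w^2 - 36*w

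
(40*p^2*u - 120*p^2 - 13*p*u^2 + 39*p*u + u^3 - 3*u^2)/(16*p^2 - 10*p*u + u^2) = (5*p*u - 15*p - u^2 + 3*u)/(2*p - u)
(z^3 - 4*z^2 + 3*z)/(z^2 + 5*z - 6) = z*(z - 3)/(z + 6)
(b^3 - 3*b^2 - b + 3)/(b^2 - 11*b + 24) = (b^2 - 1)/(b - 8)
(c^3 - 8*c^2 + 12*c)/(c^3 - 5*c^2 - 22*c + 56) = c*(c - 6)/(c^2 - 3*c - 28)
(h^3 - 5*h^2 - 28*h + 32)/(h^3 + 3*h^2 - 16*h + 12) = (h^2 - 4*h - 32)/(h^2 + 4*h - 12)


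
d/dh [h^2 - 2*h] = 2*h - 2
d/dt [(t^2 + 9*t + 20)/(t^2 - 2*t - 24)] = -11/(t^2 - 12*t + 36)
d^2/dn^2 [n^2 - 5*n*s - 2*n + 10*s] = 2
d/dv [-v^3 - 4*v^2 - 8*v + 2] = -3*v^2 - 8*v - 8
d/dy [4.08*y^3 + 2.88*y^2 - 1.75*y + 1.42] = 12.24*y^2 + 5.76*y - 1.75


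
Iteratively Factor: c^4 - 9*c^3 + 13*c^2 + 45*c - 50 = (c - 1)*(c^3 - 8*c^2 + 5*c + 50) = (c - 1)*(c + 2)*(c^2 - 10*c + 25) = (c - 5)*(c - 1)*(c + 2)*(c - 5)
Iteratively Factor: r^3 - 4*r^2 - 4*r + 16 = (r - 4)*(r^2 - 4) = (r - 4)*(r + 2)*(r - 2)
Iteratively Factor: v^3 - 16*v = (v - 4)*(v^2 + 4*v) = v*(v - 4)*(v + 4)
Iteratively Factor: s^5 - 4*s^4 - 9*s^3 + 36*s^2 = (s)*(s^4 - 4*s^3 - 9*s^2 + 36*s) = s*(s + 3)*(s^3 - 7*s^2 + 12*s) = s*(s - 4)*(s + 3)*(s^2 - 3*s) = s*(s - 4)*(s - 3)*(s + 3)*(s)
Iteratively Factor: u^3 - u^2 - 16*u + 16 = (u + 4)*(u^2 - 5*u + 4) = (u - 4)*(u + 4)*(u - 1)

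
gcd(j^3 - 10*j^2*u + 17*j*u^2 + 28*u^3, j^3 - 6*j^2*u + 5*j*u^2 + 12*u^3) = -j^2 + 3*j*u + 4*u^2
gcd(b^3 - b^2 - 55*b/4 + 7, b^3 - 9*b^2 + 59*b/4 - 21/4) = b - 1/2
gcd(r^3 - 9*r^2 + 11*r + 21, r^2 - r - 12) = 1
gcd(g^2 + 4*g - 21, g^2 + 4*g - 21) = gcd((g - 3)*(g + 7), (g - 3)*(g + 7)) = g^2 + 4*g - 21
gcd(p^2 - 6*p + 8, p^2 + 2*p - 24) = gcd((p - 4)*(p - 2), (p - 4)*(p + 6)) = p - 4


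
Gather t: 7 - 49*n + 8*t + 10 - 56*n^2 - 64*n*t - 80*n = -56*n^2 - 129*n + t*(8 - 64*n) + 17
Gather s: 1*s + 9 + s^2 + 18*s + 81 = s^2 + 19*s + 90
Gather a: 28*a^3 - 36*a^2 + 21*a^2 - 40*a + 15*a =28*a^3 - 15*a^2 - 25*a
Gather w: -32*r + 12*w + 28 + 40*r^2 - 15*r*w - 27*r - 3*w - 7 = 40*r^2 - 59*r + w*(9 - 15*r) + 21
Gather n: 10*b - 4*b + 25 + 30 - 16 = 6*b + 39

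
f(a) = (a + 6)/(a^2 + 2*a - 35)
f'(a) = (-2*a - 2)*(a + 6)/(a^2 + 2*a - 35)^2 + 1/(a^2 + 2*a - 35)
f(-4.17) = -0.07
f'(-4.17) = -0.02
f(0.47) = -0.19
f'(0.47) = -0.05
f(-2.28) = -0.11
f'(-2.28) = -0.02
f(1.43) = -0.25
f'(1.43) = -0.07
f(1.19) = -0.23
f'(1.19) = -0.06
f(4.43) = -1.60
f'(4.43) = -2.82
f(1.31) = -0.24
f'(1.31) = -0.07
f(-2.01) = -0.11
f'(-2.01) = -0.02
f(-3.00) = -0.09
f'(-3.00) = -0.02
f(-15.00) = -0.06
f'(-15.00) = 0.00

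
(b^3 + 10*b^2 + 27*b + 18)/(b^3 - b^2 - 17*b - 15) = (b + 6)/(b - 5)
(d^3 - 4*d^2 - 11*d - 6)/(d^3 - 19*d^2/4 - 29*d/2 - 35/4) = 4*(d^2 - 5*d - 6)/(4*d^2 - 23*d - 35)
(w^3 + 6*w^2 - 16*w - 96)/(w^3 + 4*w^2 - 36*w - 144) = (w - 4)/(w - 6)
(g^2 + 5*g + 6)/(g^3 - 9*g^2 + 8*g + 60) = (g + 3)/(g^2 - 11*g + 30)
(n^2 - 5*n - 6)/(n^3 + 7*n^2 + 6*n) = (n - 6)/(n*(n + 6))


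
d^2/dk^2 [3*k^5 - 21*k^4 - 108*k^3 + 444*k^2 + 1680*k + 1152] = 60*k^3 - 252*k^2 - 648*k + 888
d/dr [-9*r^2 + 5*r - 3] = 5 - 18*r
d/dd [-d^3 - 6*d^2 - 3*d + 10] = -3*d^2 - 12*d - 3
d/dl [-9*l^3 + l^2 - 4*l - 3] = -27*l^2 + 2*l - 4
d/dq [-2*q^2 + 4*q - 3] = 4 - 4*q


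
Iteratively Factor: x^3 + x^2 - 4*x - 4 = (x - 2)*(x^2 + 3*x + 2) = (x - 2)*(x + 2)*(x + 1)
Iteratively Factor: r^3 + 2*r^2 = (r)*(r^2 + 2*r) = r*(r + 2)*(r)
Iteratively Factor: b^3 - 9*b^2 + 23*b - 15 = (b - 3)*(b^2 - 6*b + 5) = (b - 3)*(b - 1)*(b - 5)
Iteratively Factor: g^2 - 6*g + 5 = (g - 1)*(g - 5)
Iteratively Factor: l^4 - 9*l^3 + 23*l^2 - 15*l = (l - 1)*(l^3 - 8*l^2 + 15*l) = (l - 5)*(l - 1)*(l^2 - 3*l) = l*(l - 5)*(l - 1)*(l - 3)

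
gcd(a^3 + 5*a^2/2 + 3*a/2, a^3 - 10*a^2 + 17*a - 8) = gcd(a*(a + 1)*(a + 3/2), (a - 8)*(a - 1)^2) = 1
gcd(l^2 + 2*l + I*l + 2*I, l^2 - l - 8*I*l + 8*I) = 1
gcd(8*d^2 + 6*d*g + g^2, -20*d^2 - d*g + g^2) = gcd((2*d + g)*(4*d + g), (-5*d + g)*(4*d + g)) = 4*d + g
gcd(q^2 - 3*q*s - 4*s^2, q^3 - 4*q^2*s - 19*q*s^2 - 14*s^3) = q + s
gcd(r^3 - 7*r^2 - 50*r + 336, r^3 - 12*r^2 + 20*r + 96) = r^2 - 14*r + 48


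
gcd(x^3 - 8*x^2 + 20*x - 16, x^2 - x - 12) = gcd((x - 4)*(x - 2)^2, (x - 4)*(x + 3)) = x - 4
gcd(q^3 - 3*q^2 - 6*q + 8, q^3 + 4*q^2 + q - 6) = q^2 + q - 2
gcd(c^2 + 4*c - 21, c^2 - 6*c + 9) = c - 3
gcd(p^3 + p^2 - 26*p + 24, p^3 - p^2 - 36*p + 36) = p^2 + 5*p - 6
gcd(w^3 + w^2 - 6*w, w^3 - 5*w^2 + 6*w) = w^2 - 2*w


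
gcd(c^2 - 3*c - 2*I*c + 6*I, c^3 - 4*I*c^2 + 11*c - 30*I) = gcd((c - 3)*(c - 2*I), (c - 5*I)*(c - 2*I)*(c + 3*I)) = c - 2*I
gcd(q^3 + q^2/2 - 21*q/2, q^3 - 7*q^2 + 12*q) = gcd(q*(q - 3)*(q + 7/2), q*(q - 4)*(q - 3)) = q^2 - 3*q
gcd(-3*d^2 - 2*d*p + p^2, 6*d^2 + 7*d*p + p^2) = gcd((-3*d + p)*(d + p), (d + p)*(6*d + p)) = d + p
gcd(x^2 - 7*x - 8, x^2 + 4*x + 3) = x + 1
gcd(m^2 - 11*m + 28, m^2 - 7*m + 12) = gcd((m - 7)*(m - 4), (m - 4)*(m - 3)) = m - 4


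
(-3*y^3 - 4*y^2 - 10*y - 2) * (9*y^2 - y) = -27*y^5 - 33*y^4 - 86*y^3 - 8*y^2 + 2*y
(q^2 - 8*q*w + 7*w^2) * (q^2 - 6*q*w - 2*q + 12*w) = q^4 - 14*q^3*w - 2*q^3 + 55*q^2*w^2 + 28*q^2*w - 42*q*w^3 - 110*q*w^2 + 84*w^3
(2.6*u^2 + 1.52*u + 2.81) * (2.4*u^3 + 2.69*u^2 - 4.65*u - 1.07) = 6.24*u^5 + 10.642*u^4 - 1.2572*u^3 - 2.2911*u^2 - 14.6929*u - 3.0067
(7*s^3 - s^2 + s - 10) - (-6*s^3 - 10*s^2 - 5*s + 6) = 13*s^3 + 9*s^2 + 6*s - 16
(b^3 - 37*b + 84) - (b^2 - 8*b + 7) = b^3 - b^2 - 29*b + 77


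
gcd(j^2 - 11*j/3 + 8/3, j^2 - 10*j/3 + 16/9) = j - 8/3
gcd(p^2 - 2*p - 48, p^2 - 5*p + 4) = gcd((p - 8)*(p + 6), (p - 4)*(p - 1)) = 1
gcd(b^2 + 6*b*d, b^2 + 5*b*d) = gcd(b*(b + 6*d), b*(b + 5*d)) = b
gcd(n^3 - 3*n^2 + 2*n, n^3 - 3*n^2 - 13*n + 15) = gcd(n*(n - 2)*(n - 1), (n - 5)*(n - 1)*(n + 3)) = n - 1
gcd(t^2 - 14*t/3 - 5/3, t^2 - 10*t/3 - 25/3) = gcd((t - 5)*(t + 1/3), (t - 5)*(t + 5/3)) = t - 5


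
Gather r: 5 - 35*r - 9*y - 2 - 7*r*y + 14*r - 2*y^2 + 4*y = r*(-7*y - 21) - 2*y^2 - 5*y + 3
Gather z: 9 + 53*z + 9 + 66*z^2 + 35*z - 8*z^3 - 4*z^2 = -8*z^3 + 62*z^2 + 88*z + 18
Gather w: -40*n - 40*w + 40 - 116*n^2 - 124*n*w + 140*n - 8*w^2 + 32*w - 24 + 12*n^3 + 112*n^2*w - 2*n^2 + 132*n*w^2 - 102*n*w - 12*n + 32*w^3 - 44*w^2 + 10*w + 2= 12*n^3 - 118*n^2 + 88*n + 32*w^3 + w^2*(132*n - 52) + w*(112*n^2 - 226*n + 2) + 18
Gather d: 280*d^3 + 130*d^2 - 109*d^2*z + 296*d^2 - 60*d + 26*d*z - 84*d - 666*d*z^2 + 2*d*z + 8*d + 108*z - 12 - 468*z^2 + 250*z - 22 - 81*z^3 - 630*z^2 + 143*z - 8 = 280*d^3 + d^2*(426 - 109*z) + d*(-666*z^2 + 28*z - 136) - 81*z^3 - 1098*z^2 + 501*z - 42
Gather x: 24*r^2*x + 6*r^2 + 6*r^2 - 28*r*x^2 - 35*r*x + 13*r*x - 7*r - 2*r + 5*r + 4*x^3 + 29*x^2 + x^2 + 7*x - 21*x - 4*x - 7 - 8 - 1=12*r^2 - 4*r + 4*x^3 + x^2*(30 - 28*r) + x*(24*r^2 - 22*r - 18) - 16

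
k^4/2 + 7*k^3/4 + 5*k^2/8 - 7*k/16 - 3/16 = (k/2 + 1/4)*(k - 1/2)*(k + 1/2)*(k + 3)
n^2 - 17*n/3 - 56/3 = (n - 8)*(n + 7/3)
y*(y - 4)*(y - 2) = y^3 - 6*y^2 + 8*y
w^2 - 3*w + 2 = (w - 2)*(w - 1)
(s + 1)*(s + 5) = s^2 + 6*s + 5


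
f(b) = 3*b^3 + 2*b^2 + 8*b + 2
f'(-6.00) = 308.00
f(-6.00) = -622.00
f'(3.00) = 101.00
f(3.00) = 125.00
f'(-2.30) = 46.41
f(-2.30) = -42.32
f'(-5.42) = 250.71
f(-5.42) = -460.27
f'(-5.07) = 219.06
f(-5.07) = -378.12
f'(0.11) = 8.55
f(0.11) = 2.91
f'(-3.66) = 113.92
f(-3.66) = -147.57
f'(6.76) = 446.32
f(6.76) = 1074.22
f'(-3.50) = 104.25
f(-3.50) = -130.12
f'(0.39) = 10.93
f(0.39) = 5.60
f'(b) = 9*b^2 + 4*b + 8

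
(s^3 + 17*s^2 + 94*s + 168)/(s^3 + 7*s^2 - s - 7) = (s^2 + 10*s + 24)/(s^2 - 1)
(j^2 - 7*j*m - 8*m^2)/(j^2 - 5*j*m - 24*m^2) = (j + m)/(j + 3*m)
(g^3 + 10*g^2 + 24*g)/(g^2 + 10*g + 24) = g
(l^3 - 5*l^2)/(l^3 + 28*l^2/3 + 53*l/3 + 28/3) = 3*l^2*(l - 5)/(3*l^3 + 28*l^2 + 53*l + 28)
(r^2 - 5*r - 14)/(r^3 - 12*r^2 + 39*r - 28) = (r + 2)/(r^2 - 5*r + 4)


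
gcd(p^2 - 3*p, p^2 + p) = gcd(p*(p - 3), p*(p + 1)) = p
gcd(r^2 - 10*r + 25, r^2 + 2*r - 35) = r - 5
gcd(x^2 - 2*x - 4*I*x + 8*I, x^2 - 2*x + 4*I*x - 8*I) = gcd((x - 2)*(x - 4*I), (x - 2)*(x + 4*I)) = x - 2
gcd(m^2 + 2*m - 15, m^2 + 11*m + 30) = m + 5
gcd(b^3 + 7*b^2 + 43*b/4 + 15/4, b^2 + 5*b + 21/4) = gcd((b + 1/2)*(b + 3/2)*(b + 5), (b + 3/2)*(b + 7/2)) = b + 3/2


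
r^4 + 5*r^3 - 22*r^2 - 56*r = r*(r - 4)*(r + 2)*(r + 7)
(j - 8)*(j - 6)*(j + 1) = j^3 - 13*j^2 + 34*j + 48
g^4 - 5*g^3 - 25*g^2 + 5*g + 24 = (g - 8)*(g - 1)*(g + 1)*(g + 3)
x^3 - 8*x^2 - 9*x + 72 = (x - 8)*(x - 3)*(x + 3)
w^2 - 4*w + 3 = (w - 3)*(w - 1)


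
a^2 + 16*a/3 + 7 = (a + 7/3)*(a + 3)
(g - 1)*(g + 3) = g^2 + 2*g - 3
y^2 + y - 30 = (y - 5)*(y + 6)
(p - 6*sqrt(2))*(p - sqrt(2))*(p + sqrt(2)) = p^3 - 6*sqrt(2)*p^2 - 2*p + 12*sqrt(2)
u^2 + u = u*(u + 1)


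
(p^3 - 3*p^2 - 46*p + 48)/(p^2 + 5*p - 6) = p - 8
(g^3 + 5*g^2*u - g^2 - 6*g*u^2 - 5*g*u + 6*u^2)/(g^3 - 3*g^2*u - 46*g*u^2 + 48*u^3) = (1 - g)/(-g + 8*u)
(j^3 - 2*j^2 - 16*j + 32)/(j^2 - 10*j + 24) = (j^2 + 2*j - 8)/(j - 6)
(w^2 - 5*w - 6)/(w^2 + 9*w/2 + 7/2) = 2*(w - 6)/(2*w + 7)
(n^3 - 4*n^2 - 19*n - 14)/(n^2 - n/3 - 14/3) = 3*(n^2 - 6*n - 7)/(3*n - 7)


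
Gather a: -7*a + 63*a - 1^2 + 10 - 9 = 56*a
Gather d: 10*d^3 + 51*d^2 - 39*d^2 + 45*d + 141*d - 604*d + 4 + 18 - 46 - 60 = 10*d^3 + 12*d^2 - 418*d - 84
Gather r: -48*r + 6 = 6 - 48*r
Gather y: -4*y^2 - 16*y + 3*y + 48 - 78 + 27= -4*y^2 - 13*y - 3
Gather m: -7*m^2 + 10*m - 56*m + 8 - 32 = -7*m^2 - 46*m - 24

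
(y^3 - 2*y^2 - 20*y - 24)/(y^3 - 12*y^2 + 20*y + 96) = (y + 2)/(y - 8)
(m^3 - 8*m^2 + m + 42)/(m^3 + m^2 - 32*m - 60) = (m^2 - 10*m + 21)/(m^2 - m - 30)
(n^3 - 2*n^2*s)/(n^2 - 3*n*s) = n*(n - 2*s)/(n - 3*s)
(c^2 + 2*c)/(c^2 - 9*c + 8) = c*(c + 2)/(c^2 - 9*c + 8)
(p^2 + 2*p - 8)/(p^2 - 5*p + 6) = (p + 4)/(p - 3)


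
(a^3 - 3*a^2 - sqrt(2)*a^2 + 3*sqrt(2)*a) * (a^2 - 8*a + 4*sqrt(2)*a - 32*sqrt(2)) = a^5 - 11*a^4 + 3*sqrt(2)*a^4 - 33*sqrt(2)*a^3 + 16*a^3 + 88*a^2 + 72*sqrt(2)*a^2 - 192*a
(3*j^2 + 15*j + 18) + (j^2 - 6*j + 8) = 4*j^2 + 9*j + 26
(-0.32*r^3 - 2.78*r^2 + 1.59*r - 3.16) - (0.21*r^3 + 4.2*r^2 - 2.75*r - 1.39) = -0.53*r^3 - 6.98*r^2 + 4.34*r - 1.77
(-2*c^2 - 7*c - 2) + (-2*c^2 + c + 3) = -4*c^2 - 6*c + 1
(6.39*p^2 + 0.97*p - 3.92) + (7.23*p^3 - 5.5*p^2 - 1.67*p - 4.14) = 7.23*p^3 + 0.89*p^2 - 0.7*p - 8.06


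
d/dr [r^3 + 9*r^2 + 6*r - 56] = 3*r^2 + 18*r + 6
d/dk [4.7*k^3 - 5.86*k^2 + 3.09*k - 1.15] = 14.1*k^2 - 11.72*k + 3.09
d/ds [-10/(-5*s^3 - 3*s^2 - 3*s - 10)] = 30*(-5*s^2 - 2*s - 1)/(5*s^3 + 3*s^2 + 3*s + 10)^2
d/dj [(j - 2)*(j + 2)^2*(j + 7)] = 4*j^3 + 27*j^2 + 20*j - 36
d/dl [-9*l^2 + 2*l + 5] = 2 - 18*l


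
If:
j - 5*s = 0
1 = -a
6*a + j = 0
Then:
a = -1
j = 6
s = 6/5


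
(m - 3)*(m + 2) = m^2 - m - 6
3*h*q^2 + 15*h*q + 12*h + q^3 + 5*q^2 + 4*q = (3*h + q)*(q + 1)*(q + 4)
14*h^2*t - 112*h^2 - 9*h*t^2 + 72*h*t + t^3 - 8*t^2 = (-7*h + t)*(-2*h + t)*(t - 8)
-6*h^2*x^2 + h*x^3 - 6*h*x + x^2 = x*(-6*h + x)*(h*x + 1)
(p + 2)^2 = p^2 + 4*p + 4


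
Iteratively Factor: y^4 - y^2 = (y + 1)*(y^3 - y^2) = y*(y + 1)*(y^2 - y) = y*(y - 1)*(y + 1)*(y)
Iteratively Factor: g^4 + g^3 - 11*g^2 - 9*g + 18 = (g - 3)*(g^3 + 4*g^2 + g - 6) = (g - 3)*(g - 1)*(g^2 + 5*g + 6) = (g - 3)*(g - 1)*(g + 3)*(g + 2)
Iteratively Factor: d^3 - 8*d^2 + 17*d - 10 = (d - 5)*(d^2 - 3*d + 2) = (d - 5)*(d - 1)*(d - 2)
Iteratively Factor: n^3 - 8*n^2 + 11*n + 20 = (n - 5)*(n^2 - 3*n - 4) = (n - 5)*(n - 4)*(n + 1)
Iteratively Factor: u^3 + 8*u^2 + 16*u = (u)*(u^2 + 8*u + 16) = u*(u + 4)*(u + 4)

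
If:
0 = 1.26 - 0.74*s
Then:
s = 1.70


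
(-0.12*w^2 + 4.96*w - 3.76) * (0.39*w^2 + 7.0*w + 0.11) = -0.0468*w^4 + 1.0944*w^3 + 33.2404*w^2 - 25.7744*w - 0.4136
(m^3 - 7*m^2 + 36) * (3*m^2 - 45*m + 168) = 3*m^5 - 66*m^4 + 483*m^3 - 1068*m^2 - 1620*m + 6048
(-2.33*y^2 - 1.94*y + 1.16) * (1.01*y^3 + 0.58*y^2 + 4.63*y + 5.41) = -2.3533*y^5 - 3.3108*y^4 - 10.7415*y^3 - 20.9147*y^2 - 5.1246*y + 6.2756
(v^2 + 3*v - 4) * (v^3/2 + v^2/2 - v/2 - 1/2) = v^5/2 + 2*v^4 - v^3 - 4*v^2 + v/2 + 2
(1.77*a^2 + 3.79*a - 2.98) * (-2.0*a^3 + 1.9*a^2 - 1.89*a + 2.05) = -3.54*a^5 - 4.217*a^4 + 9.8157*a^3 - 9.1966*a^2 + 13.4017*a - 6.109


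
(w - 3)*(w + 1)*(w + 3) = w^3 + w^2 - 9*w - 9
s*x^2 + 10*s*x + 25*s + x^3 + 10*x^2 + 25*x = (s + x)*(x + 5)^2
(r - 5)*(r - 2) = r^2 - 7*r + 10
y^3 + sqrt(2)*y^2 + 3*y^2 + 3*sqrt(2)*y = y*(y + 3)*(y + sqrt(2))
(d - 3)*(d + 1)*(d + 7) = d^3 + 5*d^2 - 17*d - 21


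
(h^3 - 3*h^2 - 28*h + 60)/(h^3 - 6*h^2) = 1 + 3/h - 10/h^2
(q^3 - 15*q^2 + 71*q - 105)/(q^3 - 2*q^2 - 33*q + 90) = (q - 7)/(q + 6)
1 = 1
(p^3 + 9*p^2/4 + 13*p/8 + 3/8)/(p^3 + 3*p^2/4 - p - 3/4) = (p + 1/2)/(p - 1)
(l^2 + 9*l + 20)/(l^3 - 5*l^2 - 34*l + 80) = (l + 4)/(l^2 - 10*l + 16)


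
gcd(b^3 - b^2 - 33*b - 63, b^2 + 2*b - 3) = b + 3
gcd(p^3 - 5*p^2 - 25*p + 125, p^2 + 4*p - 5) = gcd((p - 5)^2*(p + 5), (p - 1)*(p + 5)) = p + 5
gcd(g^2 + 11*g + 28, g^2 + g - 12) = g + 4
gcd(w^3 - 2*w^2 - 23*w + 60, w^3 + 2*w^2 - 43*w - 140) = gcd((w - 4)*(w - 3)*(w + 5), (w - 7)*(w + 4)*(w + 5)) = w + 5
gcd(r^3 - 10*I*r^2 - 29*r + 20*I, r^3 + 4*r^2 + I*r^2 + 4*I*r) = 1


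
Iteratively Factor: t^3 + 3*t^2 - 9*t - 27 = (t - 3)*(t^2 + 6*t + 9) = (t - 3)*(t + 3)*(t + 3)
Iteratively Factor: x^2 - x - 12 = (x + 3)*(x - 4)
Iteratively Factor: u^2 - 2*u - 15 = (u - 5)*(u + 3)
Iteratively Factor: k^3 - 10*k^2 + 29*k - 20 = (k - 1)*(k^2 - 9*k + 20) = (k - 5)*(k - 1)*(k - 4)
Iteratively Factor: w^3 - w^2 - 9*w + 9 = (w - 1)*(w^2 - 9) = (w - 1)*(w + 3)*(w - 3)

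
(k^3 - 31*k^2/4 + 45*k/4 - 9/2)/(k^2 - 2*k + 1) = (4*k^2 - 27*k + 18)/(4*(k - 1))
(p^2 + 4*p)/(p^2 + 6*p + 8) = p/(p + 2)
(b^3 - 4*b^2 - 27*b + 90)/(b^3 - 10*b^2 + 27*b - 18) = (b + 5)/(b - 1)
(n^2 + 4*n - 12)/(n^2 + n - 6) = (n + 6)/(n + 3)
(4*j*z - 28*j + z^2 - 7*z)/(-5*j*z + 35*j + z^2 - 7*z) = (4*j + z)/(-5*j + z)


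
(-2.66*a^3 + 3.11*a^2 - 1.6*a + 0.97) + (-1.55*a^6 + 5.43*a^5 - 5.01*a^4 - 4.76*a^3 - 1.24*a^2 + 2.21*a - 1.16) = -1.55*a^6 + 5.43*a^5 - 5.01*a^4 - 7.42*a^3 + 1.87*a^2 + 0.61*a - 0.19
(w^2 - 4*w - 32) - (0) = w^2 - 4*w - 32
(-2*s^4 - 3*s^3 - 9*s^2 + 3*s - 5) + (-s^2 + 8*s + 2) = -2*s^4 - 3*s^3 - 10*s^2 + 11*s - 3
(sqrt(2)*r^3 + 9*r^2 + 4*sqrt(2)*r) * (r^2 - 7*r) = sqrt(2)*r^5 - 7*sqrt(2)*r^4 + 9*r^4 - 63*r^3 + 4*sqrt(2)*r^3 - 28*sqrt(2)*r^2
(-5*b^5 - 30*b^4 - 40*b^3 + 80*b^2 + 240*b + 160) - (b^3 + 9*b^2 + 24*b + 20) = -5*b^5 - 30*b^4 - 41*b^3 + 71*b^2 + 216*b + 140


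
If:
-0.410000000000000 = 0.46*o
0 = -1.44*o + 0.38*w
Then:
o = -0.89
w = -3.38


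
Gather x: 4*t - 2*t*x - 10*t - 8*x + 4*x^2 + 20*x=-6*t + 4*x^2 + x*(12 - 2*t)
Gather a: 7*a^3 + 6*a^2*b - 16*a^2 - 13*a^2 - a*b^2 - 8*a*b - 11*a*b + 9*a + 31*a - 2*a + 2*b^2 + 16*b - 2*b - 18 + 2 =7*a^3 + a^2*(6*b - 29) + a*(-b^2 - 19*b + 38) + 2*b^2 + 14*b - 16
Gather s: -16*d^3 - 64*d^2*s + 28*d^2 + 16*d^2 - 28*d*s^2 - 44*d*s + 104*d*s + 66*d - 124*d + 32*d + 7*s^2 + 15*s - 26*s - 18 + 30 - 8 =-16*d^3 + 44*d^2 - 26*d + s^2*(7 - 28*d) + s*(-64*d^2 + 60*d - 11) + 4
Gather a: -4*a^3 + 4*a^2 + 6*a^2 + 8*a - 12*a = -4*a^3 + 10*a^2 - 4*a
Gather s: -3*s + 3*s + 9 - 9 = 0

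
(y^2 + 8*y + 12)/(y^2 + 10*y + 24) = (y + 2)/(y + 4)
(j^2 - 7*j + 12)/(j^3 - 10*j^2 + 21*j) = (j - 4)/(j*(j - 7))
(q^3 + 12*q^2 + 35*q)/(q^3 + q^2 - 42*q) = (q + 5)/(q - 6)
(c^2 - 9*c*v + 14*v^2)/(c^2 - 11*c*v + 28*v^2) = (-c + 2*v)/(-c + 4*v)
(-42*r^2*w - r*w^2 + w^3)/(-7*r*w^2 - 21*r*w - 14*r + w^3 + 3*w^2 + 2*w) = w*(6*r + w)/(w^2 + 3*w + 2)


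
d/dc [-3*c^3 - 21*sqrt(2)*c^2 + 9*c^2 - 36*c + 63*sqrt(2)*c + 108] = -9*c^2 - 42*sqrt(2)*c + 18*c - 36 + 63*sqrt(2)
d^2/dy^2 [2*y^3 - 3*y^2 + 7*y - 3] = 12*y - 6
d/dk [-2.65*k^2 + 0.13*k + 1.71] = 0.13 - 5.3*k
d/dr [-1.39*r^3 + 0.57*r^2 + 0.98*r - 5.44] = -4.17*r^2 + 1.14*r + 0.98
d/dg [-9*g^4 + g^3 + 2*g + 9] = -36*g^3 + 3*g^2 + 2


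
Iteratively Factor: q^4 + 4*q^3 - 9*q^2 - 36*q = (q + 4)*(q^3 - 9*q) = q*(q + 4)*(q^2 - 9) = q*(q - 3)*(q + 4)*(q + 3)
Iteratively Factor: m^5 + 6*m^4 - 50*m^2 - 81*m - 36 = (m + 4)*(m^4 + 2*m^3 - 8*m^2 - 18*m - 9) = (m + 3)*(m + 4)*(m^3 - m^2 - 5*m - 3) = (m - 3)*(m + 3)*(m + 4)*(m^2 + 2*m + 1) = (m - 3)*(m + 1)*(m + 3)*(m + 4)*(m + 1)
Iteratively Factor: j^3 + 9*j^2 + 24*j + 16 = (j + 1)*(j^2 + 8*j + 16) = (j + 1)*(j + 4)*(j + 4)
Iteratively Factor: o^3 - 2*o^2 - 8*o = (o + 2)*(o^2 - 4*o) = o*(o + 2)*(o - 4)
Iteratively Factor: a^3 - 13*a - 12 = (a - 4)*(a^2 + 4*a + 3) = (a - 4)*(a + 3)*(a + 1)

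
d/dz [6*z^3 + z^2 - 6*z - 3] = 18*z^2 + 2*z - 6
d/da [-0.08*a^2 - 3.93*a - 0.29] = -0.16*a - 3.93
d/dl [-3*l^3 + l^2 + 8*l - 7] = -9*l^2 + 2*l + 8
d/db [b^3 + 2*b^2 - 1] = b*(3*b + 4)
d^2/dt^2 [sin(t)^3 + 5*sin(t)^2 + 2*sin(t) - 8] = -9*sin(t)^3 - 20*sin(t)^2 + 4*sin(t) + 10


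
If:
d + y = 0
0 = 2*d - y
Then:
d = 0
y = 0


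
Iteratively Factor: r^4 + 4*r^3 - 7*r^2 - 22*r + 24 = (r + 3)*(r^3 + r^2 - 10*r + 8) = (r - 1)*(r + 3)*(r^2 + 2*r - 8) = (r - 2)*(r - 1)*(r + 3)*(r + 4)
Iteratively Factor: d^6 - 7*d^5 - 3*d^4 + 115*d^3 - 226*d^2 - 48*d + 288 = (d + 4)*(d^5 - 11*d^4 + 41*d^3 - 49*d^2 - 30*d + 72) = (d - 3)*(d + 4)*(d^4 - 8*d^3 + 17*d^2 + 2*d - 24) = (d - 3)^2*(d + 4)*(d^3 - 5*d^2 + 2*d + 8) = (d - 3)^2*(d + 1)*(d + 4)*(d^2 - 6*d + 8) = (d - 3)^2*(d - 2)*(d + 1)*(d + 4)*(d - 4)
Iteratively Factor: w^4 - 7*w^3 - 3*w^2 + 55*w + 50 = (w - 5)*(w^3 - 2*w^2 - 13*w - 10) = (w - 5)*(w + 1)*(w^2 - 3*w - 10) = (w - 5)^2*(w + 1)*(w + 2)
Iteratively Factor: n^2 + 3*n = (n + 3)*(n)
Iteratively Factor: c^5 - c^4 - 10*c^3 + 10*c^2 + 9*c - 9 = (c - 1)*(c^4 - 10*c^2 + 9) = (c - 1)^2*(c^3 + c^2 - 9*c - 9) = (c - 3)*(c - 1)^2*(c^2 + 4*c + 3) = (c - 3)*(c - 1)^2*(c + 3)*(c + 1)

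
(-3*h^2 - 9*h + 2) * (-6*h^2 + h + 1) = 18*h^4 + 51*h^3 - 24*h^2 - 7*h + 2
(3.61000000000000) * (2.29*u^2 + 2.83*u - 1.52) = 8.2669*u^2 + 10.2163*u - 5.4872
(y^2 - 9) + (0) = y^2 - 9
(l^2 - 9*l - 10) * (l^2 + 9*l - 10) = l^4 - 101*l^2 + 100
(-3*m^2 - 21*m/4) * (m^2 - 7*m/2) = -3*m^4 + 21*m^3/4 + 147*m^2/8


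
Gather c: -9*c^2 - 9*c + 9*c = -9*c^2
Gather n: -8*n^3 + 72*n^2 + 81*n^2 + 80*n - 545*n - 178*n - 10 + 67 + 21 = -8*n^3 + 153*n^2 - 643*n + 78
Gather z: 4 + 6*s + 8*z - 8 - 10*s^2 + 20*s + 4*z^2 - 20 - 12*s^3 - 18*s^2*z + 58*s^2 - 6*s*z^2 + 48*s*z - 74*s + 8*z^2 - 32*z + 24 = -12*s^3 + 48*s^2 - 48*s + z^2*(12 - 6*s) + z*(-18*s^2 + 48*s - 24)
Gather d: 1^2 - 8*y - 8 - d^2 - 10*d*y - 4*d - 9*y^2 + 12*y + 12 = -d^2 + d*(-10*y - 4) - 9*y^2 + 4*y + 5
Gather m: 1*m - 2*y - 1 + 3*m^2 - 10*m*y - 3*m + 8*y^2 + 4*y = 3*m^2 + m*(-10*y - 2) + 8*y^2 + 2*y - 1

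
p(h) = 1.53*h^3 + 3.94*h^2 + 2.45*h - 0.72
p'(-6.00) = 120.41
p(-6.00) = -204.06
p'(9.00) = 445.16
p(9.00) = 1455.84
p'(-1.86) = 3.67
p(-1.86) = -1.49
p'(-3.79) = 38.52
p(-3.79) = -36.70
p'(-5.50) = 97.96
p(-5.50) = -149.56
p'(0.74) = 10.79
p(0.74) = 3.87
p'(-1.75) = 2.72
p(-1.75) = -1.14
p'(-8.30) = 253.25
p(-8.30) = -624.46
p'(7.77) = 340.79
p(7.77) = 973.90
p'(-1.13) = -0.59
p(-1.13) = -0.67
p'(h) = 4.59*h^2 + 7.88*h + 2.45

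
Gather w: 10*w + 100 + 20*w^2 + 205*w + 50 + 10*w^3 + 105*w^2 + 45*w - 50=10*w^3 + 125*w^2 + 260*w + 100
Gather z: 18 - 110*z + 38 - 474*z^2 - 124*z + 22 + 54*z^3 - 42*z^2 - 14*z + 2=54*z^3 - 516*z^2 - 248*z + 80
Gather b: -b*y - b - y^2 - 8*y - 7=b*(-y - 1) - y^2 - 8*y - 7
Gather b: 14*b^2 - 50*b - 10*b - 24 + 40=14*b^2 - 60*b + 16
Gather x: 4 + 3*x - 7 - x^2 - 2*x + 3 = -x^2 + x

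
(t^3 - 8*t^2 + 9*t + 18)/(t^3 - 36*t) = (t^2 - 2*t - 3)/(t*(t + 6))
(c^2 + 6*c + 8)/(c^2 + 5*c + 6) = (c + 4)/(c + 3)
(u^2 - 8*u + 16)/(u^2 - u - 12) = (u - 4)/(u + 3)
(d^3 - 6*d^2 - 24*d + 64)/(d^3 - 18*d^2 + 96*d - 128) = (d + 4)/(d - 8)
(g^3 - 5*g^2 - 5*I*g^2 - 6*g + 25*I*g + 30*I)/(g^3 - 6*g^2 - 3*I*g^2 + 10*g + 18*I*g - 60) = (g + 1)/(g + 2*I)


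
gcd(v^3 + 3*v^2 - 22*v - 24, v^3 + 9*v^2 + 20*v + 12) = v^2 + 7*v + 6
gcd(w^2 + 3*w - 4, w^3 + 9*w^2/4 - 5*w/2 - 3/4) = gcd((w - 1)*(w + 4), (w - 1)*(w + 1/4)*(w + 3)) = w - 1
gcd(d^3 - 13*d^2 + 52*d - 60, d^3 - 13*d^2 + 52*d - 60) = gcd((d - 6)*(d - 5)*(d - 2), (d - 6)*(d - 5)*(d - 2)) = d^3 - 13*d^2 + 52*d - 60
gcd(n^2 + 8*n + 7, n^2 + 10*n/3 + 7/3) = n + 1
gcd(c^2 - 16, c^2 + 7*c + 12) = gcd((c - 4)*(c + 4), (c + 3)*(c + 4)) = c + 4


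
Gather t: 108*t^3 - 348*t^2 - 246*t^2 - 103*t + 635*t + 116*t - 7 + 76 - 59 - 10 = 108*t^3 - 594*t^2 + 648*t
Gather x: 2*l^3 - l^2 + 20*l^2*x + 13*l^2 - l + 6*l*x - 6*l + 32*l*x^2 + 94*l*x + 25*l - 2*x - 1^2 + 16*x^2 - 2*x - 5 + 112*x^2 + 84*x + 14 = 2*l^3 + 12*l^2 + 18*l + x^2*(32*l + 128) + x*(20*l^2 + 100*l + 80) + 8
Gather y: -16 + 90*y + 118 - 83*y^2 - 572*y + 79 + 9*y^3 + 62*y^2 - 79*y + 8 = 9*y^3 - 21*y^2 - 561*y + 189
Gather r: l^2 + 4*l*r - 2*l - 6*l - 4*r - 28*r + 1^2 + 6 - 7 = l^2 - 8*l + r*(4*l - 32)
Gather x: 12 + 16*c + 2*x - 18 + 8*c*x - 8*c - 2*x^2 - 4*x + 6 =8*c - 2*x^2 + x*(8*c - 2)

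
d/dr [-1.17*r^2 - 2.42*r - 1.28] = -2.34*r - 2.42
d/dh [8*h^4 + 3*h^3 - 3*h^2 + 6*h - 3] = 32*h^3 + 9*h^2 - 6*h + 6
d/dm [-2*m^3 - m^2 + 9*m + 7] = -6*m^2 - 2*m + 9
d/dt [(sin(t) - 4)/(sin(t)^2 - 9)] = (8*sin(t) + cos(t)^2 - 10)*cos(t)/(sin(t)^2 - 9)^2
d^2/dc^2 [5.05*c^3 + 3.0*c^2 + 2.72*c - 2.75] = 30.3*c + 6.0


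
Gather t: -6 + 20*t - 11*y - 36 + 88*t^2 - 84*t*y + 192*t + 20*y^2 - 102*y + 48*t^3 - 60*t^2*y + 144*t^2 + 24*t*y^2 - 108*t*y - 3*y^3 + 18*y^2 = 48*t^3 + t^2*(232 - 60*y) + t*(24*y^2 - 192*y + 212) - 3*y^3 + 38*y^2 - 113*y - 42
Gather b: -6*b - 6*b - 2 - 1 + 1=-12*b - 2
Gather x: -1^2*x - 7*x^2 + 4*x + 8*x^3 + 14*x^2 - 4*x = 8*x^3 + 7*x^2 - x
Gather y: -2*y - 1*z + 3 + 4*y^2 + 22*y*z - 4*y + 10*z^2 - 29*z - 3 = 4*y^2 + y*(22*z - 6) + 10*z^2 - 30*z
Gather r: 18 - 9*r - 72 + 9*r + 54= 0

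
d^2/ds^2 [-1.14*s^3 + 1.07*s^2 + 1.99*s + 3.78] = 2.14 - 6.84*s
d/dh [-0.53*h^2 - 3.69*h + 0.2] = -1.06*h - 3.69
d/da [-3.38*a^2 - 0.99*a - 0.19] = -6.76*a - 0.99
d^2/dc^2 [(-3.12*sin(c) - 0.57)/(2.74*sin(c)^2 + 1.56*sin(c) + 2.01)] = (23.423712*sin(c)^5 + 3.78119999999998*sin(c)^4 - 142.636728*sin(c)^3 - 46.628784*sin(c)^2 + 99.2979*sin(c) + 23.070276)/(2.74*sin(c)^2 + 1.56*sin(c) + 2.01)^3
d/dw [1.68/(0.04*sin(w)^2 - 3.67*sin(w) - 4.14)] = (6.1656 - 0.1344*sin(w))*cos(w)/(-0.04*sin(w)^2 + 3.67*sin(w) + 4.14)^2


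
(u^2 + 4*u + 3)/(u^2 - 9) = (u + 1)/(u - 3)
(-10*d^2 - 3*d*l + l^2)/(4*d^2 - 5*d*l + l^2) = (-10*d^2 - 3*d*l + l^2)/(4*d^2 - 5*d*l + l^2)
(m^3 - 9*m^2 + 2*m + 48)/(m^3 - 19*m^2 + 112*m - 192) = (m + 2)/(m - 8)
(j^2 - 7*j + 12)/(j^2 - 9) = (j - 4)/(j + 3)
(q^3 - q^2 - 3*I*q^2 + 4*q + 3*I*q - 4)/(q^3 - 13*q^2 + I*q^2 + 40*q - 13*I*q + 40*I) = (q^2 - q*(1 + 4*I) + 4*I)/(q^2 - 13*q + 40)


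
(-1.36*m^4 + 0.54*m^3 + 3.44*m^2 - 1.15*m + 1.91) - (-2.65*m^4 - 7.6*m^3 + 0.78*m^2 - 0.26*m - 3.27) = 1.29*m^4 + 8.14*m^3 + 2.66*m^2 - 0.89*m + 5.18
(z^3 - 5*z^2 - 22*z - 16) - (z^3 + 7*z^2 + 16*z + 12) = -12*z^2 - 38*z - 28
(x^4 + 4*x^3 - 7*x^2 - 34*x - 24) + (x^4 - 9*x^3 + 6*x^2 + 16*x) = 2*x^4 - 5*x^3 - x^2 - 18*x - 24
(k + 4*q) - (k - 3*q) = 7*q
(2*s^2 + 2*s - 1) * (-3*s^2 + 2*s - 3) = -6*s^4 - 2*s^3 + s^2 - 8*s + 3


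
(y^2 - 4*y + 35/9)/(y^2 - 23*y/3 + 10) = (y - 7/3)/(y - 6)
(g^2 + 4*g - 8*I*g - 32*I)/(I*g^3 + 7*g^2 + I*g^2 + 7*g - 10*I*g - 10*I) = -(I*g^2 + 4*g*(2 + I) + 32)/(g^3 + g^2*(1 - 7*I) - g*(10 + 7*I) - 10)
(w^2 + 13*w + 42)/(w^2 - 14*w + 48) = (w^2 + 13*w + 42)/(w^2 - 14*w + 48)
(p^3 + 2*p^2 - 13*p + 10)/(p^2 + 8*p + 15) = (p^2 - 3*p + 2)/(p + 3)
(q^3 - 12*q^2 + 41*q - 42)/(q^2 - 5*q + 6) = q - 7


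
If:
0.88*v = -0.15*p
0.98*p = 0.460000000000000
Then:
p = 0.47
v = -0.08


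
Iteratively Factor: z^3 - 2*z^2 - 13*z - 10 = (z + 2)*(z^2 - 4*z - 5) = (z - 5)*(z + 2)*(z + 1)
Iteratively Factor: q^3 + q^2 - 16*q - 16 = (q - 4)*(q^2 + 5*q + 4) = (q - 4)*(q + 1)*(q + 4)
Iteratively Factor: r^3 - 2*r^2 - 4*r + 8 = (r - 2)*(r^2 - 4) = (r - 2)^2*(r + 2)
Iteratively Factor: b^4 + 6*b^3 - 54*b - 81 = (b + 3)*(b^3 + 3*b^2 - 9*b - 27) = (b + 3)^2*(b^2 - 9) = (b - 3)*(b + 3)^2*(b + 3)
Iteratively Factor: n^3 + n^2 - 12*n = (n + 4)*(n^2 - 3*n) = (n - 3)*(n + 4)*(n)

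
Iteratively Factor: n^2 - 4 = (n + 2)*(n - 2)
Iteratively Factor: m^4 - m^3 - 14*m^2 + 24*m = (m)*(m^3 - m^2 - 14*m + 24) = m*(m + 4)*(m^2 - 5*m + 6) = m*(m - 2)*(m + 4)*(m - 3)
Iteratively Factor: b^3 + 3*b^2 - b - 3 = (b - 1)*(b^2 + 4*b + 3) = (b - 1)*(b + 3)*(b + 1)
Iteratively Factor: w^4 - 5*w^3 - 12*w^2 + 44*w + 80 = (w + 2)*(w^3 - 7*w^2 + 2*w + 40) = (w + 2)^2*(w^2 - 9*w + 20) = (w - 4)*(w + 2)^2*(w - 5)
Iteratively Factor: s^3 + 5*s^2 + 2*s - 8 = (s + 2)*(s^2 + 3*s - 4) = (s + 2)*(s + 4)*(s - 1)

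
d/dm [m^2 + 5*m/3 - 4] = 2*m + 5/3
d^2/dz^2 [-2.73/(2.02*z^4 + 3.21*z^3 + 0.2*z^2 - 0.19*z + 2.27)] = ((66.1752*z^2 + 52.5798*z + 1.092)*(2.02*z^4 + 3.21*z^3 + 0.2*z^2 - 0.19*z + 2.27) - 2.73*(8.08*z^3 + 9.63*z^2 + 0.4*z - 0.19)*(16.16*z^3 + 19.26*z^2 + 0.8*z - 0.38))/(2.02*z^4 + 3.21*z^3 + 0.2*z^2 - 0.19*z + 2.27)^3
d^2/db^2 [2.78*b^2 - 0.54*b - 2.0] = 5.56000000000000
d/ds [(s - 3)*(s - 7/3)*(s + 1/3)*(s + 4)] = 4*s^3 - 3*s^2 - 266*s/9 + 209/9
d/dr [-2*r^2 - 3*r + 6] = -4*r - 3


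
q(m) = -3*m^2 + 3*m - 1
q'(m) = 3 - 6*m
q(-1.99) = -18.85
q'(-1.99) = 14.94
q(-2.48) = -26.89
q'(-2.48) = 17.88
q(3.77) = -32.33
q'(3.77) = -19.62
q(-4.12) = -64.28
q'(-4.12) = 27.72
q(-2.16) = -21.48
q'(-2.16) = 15.96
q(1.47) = -3.07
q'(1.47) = -5.82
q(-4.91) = -88.05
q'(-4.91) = 32.46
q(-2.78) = -32.53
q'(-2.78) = 19.68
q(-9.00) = -271.00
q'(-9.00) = 57.00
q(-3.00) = -37.00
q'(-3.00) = 21.00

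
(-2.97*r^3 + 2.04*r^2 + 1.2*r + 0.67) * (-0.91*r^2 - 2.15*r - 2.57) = 2.7027*r^5 + 4.5291*r^4 + 2.1549*r^3 - 8.4325*r^2 - 4.5245*r - 1.7219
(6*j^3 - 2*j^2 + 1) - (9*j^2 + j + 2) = 6*j^3 - 11*j^2 - j - 1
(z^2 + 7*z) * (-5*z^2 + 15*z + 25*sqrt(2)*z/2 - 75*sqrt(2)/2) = -5*z^4 - 20*z^3 + 25*sqrt(2)*z^3/2 + 50*sqrt(2)*z^2 + 105*z^2 - 525*sqrt(2)*z/2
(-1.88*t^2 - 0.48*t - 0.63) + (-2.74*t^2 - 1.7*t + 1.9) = -4.62*t^2 - 2.18*t + 1.27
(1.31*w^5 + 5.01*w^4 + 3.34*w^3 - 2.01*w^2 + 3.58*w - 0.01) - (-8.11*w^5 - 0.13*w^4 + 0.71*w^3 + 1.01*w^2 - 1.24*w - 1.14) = 9.42*w^5 + 5.14*w^4 + 2.63*w^3 - 3.02*w^2 + 4.82*w + 1.13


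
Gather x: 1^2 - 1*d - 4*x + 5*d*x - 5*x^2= -d - 5*x^2 + x*(5*d - 4) + 1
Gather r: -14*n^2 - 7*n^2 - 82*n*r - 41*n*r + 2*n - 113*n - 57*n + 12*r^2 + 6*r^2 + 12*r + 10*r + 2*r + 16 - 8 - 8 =-21*n^2 - 168*n + 18*r^2 + r*(24 - 123*n)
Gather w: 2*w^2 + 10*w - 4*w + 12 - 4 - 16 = 2*w^2 + 6*w - 8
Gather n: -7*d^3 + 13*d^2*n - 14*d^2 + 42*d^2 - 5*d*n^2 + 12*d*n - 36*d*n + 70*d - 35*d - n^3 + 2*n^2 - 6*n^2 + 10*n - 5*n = -7*d^3 + 28*d^2 + 35*d - n^3 + n^2*(-5*d - 4) + n*(13*d^2 - 24*d + 5)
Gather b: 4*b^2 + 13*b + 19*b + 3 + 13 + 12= 4*b^2 + 32*b + 28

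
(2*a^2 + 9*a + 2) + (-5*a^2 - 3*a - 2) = -3*a^2 + 6*a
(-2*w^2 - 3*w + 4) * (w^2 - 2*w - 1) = -2*w^4 + w^3 + 12*w^2 - 5*w - 4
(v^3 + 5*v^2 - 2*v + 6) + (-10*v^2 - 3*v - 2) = v^3 - 5*v^2 - 5*v + 4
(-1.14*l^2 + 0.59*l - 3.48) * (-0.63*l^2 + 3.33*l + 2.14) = 0.7182*l^4 - 4.1679*l^3 + 1.7175*l^2 - 10.3258*l - 7.4472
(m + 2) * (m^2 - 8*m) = m^3 - 6*m^2 - 16*m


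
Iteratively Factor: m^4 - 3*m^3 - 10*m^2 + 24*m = (m + 3)*(m^3 - 6*m^2 + 8*m) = (m - 4)*(m + 3)*(m^2 - 2*m) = m*(m - 4)*(m + 3)*(m - 2)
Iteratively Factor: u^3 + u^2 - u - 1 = (u - 1)*(u^2 + 2*u + 1) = (u - 1)*(u + 1)*(u + 1)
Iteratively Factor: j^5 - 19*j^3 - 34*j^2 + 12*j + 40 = (j + 2)*(j^4 - 2*j^3 - 15*j^2 - 4*j + 20) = (j - 5)*(j + 2)*(j^3 + 3*j^2 - 4) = (j - 5)*(j + 2)^2*(j^2 + j - 2) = (j - 5)*(j - 1)*(j + 2)^2*(j + 2)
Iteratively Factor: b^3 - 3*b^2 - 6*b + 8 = (b - 1)*(b^2 - 2*b - 8) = (b - 1)*(b + 2)*(b - 4)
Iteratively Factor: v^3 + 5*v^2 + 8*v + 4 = (v + 2)*(v^2 + 3*v + 2) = (v + 1)*(v + 2)*(v + 2)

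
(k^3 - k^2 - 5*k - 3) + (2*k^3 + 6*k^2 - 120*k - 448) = 3*k^3 + 5*k^2 - 125*k - 451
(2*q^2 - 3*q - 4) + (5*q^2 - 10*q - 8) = 7*q^2 - 13*q - 12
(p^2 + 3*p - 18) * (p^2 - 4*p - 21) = p^4 - p^3 - 51*p^2 + 9*p + 378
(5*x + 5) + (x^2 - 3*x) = x^2 + 2*x + 5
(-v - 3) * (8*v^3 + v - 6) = -8*v^4 - 24*v^3 - v^2 + 3*v + 18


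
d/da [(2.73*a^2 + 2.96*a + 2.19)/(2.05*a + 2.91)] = (5.5965*a^2 + 15.8886*a + 4.1241)/(4.2025*a^2 + 11.931*a + 8.4681)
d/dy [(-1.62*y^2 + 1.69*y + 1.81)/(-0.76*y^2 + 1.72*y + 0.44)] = (-1.502*y^2 + 1.3256*y - 2.3696)/(0.5776*y^4 - 2.6144*y^3 + 2.2896*y^2 + 1.5136*y + 0.1936)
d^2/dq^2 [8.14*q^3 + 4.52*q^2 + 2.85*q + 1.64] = 48.84*q + 9.04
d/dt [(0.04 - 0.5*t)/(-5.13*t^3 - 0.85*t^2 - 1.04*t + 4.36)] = (-5.13*t^3 + 0.1906*t^2 + 0.068*t - 2.1384)/(26.3169*t^6 + 8.721*t^5 + 11.3929*t^4 - 42.9656*t^3 - 6.3304*t^2 - 9.0688*t + 19.0096)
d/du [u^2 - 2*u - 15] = 2*u - 2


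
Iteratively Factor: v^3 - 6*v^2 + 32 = (v - 4)*(v^2 - 2*v - 8) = (v - 4)^2*(v + 2)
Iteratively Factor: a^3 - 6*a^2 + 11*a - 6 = (a - 2)*(a^2 - 4*a + 3) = (a - 3)*(a - 2)*(a - 1)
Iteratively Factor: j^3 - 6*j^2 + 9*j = (j - 3)*(j^2 - 3*j) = j*(j - 3)*(j - 3)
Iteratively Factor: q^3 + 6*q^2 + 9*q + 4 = (q + 1)*(q^2 + 5*q + 4) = (q + 1)*(q + 4)*(q + 1)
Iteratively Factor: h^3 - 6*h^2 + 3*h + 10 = (h - 5)*(h^2 - h - 2) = (h - 5)*(h + 1)*(h - 2)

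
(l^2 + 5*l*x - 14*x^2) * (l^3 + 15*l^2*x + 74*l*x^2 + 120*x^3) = l^5 + 20*l^4*x + 135*l^3*x^2 + 280*l^2*x^3 - 436*l*x^4 - 1680*x^5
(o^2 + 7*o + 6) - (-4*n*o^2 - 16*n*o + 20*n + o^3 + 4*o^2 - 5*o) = 4*n*o^2 + 16*n*o - 20*n - o^3 - 3*o^2 + 12*o + 6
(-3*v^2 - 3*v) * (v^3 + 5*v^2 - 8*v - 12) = -3*v^5 - 18*v^4 + 9*v^3 + 60*v^2 + 36*v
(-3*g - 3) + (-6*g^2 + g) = -6*g^2 - 2*g - 3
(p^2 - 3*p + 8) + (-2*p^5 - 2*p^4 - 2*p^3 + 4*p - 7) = -2*p^5 - 2*p^4 - 2*p^3 + p^2 + p + 1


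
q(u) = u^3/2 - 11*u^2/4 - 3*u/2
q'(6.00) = 19.50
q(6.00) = 0.00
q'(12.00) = 148.50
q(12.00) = 450.00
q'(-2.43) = 20.72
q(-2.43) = -19.77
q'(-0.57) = 2.12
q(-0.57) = -0.13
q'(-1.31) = 8.28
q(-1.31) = -3.88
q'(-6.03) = 86.21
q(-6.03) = -200.58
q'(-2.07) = 16.31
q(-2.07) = -13.11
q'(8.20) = 54.26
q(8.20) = 78.47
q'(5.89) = 18.14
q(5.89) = -2.07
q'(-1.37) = 8.85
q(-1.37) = -4.39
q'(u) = 3*u^2/2 - 11*u/2 - 3/2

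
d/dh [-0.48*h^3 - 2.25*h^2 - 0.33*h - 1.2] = -1.44*h^2 - 4.5*h - 0.33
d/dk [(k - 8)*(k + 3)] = 2*k - 5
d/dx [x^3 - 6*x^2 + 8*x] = 3*x^2 - 12*x + 8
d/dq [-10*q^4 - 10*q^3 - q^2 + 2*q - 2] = -40*q^3 - 30*q^2 - 2*q + 2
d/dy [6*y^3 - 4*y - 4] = 18*y^2 - 4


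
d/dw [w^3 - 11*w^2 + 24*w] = 3*w^2 - 22*w + 24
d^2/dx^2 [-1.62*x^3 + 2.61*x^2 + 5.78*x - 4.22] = 5.22 - 9.72*x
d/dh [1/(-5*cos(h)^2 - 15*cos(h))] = -(2*cos(h) + 3)*sin(h)/(5*(cos(h) + 3)^2*cos(h)^2)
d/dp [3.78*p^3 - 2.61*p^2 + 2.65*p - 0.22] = 11.34*p^2 - 5.22*p + 2.65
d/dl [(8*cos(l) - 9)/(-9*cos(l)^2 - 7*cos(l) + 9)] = (72*sin(l)^2 + 162*cos(l) - 81)*sin(l)/(-9*sin(l)^2 + 7*cos(l))^2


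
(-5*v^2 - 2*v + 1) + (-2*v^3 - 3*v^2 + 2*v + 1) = -2*v^3 - 8*v^2 + 2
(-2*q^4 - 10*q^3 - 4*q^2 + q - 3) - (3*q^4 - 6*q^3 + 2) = -5*q^4 - 4*q^3 - 4*q^2 + q - 5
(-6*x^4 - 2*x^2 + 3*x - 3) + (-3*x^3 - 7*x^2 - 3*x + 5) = -6*x^4 - 3*x^3 - 9*x^2 + 2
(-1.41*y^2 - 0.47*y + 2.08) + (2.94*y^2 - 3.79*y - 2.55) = 1.53*y^2 - 4.26*y - 0.47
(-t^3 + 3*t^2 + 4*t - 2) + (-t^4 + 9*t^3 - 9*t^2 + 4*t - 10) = -t^4 + 8*t^3 - 6*t^2 + 8*t - 12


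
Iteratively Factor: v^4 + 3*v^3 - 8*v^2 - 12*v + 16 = (v + 4)*(v^3 - v^2 - 4*v + 4) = (v + 2)*(v + 4)*(v^2 - 3*v + 2) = (v - 1)*(v + 2)*(v + 4)*(v - 2)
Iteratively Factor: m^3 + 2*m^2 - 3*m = (m)*(m^2 + 2*m - 3) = m*(m - 1)*(m + 3)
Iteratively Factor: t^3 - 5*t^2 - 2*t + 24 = (t + 2)*(t^2 - 7*t + 12) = (t - 3)*(t + 2)*(t - 4)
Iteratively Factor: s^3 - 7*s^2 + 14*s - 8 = (s - 4)*(s^2 - 3*s + 2) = (s - 4)*(s - 1)*(s - 2)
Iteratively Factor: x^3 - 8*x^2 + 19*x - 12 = (x - 1)*(x^2 - 7*x + 12) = (x - 3)*(x - 1)*(x - 4)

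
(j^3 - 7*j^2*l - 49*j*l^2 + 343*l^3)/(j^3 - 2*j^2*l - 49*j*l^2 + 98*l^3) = (j - 7*l)/(j - 2*l)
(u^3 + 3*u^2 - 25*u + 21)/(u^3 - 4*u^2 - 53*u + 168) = (u - 1)/(u - 8)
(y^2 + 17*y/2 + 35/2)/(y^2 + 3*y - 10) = (y + 7/2)/(y - 2)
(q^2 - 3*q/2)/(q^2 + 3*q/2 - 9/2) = q/(q + 3)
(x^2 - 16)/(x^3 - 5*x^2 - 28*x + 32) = (x - 4)/(x^2 - 9*x + 8)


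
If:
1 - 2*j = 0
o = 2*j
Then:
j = 1/2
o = 1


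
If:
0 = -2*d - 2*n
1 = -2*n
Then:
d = 1/2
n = -1/2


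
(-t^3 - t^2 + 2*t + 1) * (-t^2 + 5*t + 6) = t^5 - 4*t^4 - 13*t^3 + 3*t^2 + 17*t + 6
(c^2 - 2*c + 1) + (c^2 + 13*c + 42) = 2*c^2 + 11*c + 43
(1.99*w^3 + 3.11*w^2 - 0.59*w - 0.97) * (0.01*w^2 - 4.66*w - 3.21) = 0.0199*w^5 - 9.2423*w^4 - 20.8864*w^3 - 7.2434*w^2 + 6.4141*w + 3.1137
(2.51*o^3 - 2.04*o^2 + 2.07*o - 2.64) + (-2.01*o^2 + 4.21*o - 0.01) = 2.51*o^3 - 4.05*o^2 + 6.28*o - 2.65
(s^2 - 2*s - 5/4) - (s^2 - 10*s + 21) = 8*s - 89/4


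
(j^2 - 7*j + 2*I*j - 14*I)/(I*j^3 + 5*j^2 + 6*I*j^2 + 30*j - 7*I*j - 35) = (-I*j^2 + j*(2 + 7*I) - 14)/(j^3 + j^2*(6 - 5*I) - j*(7 + 30*I) + 35*I)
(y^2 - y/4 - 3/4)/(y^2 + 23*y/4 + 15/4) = (y - 1)/(y + 5)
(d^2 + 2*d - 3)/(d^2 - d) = (d + 3)/d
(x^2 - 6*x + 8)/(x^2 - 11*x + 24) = (x^2 - 6*x + 8)/(x^2 - 11*x + 24)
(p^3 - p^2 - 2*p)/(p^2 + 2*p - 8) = p*(p + 1)/(p + 4)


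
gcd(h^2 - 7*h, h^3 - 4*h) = h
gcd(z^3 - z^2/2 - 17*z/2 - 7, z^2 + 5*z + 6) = z + 2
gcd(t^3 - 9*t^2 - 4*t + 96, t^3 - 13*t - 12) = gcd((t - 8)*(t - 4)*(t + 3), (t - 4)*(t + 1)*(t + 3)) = t^2 - t - 12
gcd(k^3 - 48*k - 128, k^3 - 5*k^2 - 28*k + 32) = k^2 - 4*k - 32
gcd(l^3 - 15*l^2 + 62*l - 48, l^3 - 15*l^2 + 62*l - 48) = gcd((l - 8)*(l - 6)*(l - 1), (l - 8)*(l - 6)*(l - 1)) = l^3 - 15*l^2 + 62*l - 48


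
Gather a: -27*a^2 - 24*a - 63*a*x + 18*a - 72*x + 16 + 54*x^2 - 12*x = -27*a^2 + a*(-63*x - 6) + 54*x^2 - 84*x + 16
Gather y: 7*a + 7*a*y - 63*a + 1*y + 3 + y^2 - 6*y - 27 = -56*a + y^2 + y*(7*a - 5) - 24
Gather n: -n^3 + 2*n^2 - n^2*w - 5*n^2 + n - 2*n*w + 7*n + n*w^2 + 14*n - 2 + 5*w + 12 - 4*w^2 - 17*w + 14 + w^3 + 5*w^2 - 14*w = -n^3 + n^2*(-w - 3) + n*(w^2 - 2*w + 22) + w^3 + w^2 - 26*w + 24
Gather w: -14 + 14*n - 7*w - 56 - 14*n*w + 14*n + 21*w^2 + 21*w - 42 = 28*n + 21*w^2 + w*(14 - 14*n) - 112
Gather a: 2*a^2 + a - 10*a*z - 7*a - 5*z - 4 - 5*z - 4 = 2*a^2 + a*(-10*z - 6) - 10*z - 8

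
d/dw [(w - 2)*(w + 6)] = 2*w + 4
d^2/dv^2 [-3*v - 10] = 0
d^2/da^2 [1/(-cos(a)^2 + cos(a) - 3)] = (-4*(1 - cos(a)^2)^2 + 9*cos(a)^2 - 27*cos(a)/4 + 3*cos(3*a)/4)/(-cos(a)^2 + cos(a) - 3)^3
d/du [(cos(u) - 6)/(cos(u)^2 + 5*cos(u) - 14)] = (cos(u)^2 - 12*cos(u) - 16)*sin(u)/(cos(u)^2 + 5*cos(u) - 14)^2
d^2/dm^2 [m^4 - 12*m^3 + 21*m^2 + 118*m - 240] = 12*m^2 - 72*m + 42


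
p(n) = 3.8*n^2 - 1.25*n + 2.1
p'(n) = 7.6*n - 1.25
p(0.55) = 2.56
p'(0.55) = 2.93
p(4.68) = 79.48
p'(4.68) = 34.32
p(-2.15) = 22.35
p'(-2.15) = -17.59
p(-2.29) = 24.89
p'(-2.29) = -18.65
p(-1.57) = 13.43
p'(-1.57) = -13.18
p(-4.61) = 88.62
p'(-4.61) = -36.29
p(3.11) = 34.97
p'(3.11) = 22.39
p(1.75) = 11.55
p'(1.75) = 12.05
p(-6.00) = 146.40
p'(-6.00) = -46.85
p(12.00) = 534.30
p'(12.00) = 89.95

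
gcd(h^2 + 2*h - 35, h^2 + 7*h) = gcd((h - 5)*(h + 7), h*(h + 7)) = h + 7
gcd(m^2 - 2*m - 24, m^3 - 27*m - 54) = m - 6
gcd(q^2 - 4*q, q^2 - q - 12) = q - 4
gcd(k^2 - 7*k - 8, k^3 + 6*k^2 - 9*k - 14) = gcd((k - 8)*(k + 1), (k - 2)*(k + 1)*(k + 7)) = k + 1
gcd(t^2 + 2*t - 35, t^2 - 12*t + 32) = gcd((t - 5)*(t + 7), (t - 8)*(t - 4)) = 1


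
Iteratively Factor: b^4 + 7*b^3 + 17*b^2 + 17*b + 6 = (b + 3)*(b^3 + 4*b^2 + 5*b + 2) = (b + 2)*(b + 3)*(b^2 + 2*b + 1) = (b + 1)*(b + 2)*(b + 3)*(b + 1)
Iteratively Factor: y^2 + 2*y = (y)*(y + 2)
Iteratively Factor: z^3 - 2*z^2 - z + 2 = (z - 2)*(z^2 - 1) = (z - 2)*(z + 1)*(z - 1)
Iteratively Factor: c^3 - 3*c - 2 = (c + 1)*(c^2 - c - 2) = (c - 2)*(c + 1)*(c + 1)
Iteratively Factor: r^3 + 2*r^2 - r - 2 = (r + 2)*(r^2 - 1) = (r + 1)*(r + 2)*(r - 1)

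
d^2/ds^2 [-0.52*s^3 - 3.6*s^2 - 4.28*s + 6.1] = -3.12*s - 7.2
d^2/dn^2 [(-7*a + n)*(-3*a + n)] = 2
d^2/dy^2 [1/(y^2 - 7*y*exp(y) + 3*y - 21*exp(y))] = ((7*y*exp(y) + 35*exp(y) - 2)*(y^2 - 7*y*exp(y) + 3*y - 21*exp(y)) + 2*(7*y*exp(y) - 2*y + 28*exp(y) - 3)^2)/(y^2 - 7*y*exp(y) + 3*y - 21*exp(y))^3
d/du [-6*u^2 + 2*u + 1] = 2 - 12*u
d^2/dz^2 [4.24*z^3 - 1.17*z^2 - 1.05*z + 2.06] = 25.44*z - 2.34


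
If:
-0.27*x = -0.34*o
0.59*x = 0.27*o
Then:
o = 0.00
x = 0.00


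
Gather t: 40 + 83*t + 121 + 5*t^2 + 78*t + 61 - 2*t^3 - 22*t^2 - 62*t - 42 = -2*t^3 - 17*t^2 + 99*t + 180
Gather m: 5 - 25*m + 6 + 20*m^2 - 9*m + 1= 20*m^2 - 34*m + 12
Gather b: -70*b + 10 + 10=20 - 70*b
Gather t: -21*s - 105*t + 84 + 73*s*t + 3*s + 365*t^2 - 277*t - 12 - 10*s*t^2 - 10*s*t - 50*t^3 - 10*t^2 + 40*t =-18*s - 50*t^3 + t^2*(355 - 10*s) + t*(63*s - 342) + 72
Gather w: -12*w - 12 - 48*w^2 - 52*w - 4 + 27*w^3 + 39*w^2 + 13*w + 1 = 27*w^3 - 9*w^2 - 51*w - 15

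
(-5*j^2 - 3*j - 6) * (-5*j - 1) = 25*j^3 + 20*j^2 + 33*j + 6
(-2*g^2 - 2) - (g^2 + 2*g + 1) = -3*g^2 - 2*g - 3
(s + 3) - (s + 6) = -3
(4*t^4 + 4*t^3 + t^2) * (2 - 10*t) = -40*t^5 - 32*t^4 - 2*t^3 + 2*t^2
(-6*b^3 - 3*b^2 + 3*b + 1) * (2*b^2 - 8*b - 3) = -12*b^5 + 42*b^4 + 48*b^3 - 13*b^2 - 17*b - 3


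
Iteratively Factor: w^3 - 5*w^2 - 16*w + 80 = (w + 4)*(w^2 - 9*w + 20) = (w - 5)*(w + 4)*(w - 4)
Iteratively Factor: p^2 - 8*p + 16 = (p - 4)*(p - 4)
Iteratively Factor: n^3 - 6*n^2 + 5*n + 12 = (n + 1)*(n^2 - 7*n + 12) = (n - 4)*(n + 1)*(n - 3)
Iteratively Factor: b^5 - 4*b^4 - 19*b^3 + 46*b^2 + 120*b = (b - 4)*(b^4 - 19*b^2 - 30*b) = (b - 5)*(b - 4)*(b^3 + 5*b^2 + 6*b) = b*(b - 5)*(b - 4)*(b^2 + 5*b + 6) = b*(b - 5)*(b - 4)*(b + 2)*(b + 3)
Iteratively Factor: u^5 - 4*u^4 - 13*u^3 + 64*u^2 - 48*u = (u - 1)*(u^4 - 3*u^3 - 16*u^2 + 48*u) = (u - 1)*(u + 4)*(u^3 - 7*u^2 + 12*u) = u*(u - 1)*(u + 4)*(u^2 - 7*u + 12) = u*(u - 3)*(u - 1)*(u + 4)*(u - 4)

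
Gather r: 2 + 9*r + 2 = 9*r + 4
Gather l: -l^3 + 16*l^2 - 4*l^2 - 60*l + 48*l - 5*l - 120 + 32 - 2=-l^3 + 12*l^2 - 17*l - 90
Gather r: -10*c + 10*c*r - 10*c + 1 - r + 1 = -20*c + r*(10*c - 1) + 2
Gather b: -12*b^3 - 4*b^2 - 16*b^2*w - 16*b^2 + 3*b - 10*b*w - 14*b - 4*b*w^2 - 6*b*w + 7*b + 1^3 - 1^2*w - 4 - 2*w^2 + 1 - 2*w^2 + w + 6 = -12*b^3 + b^2*(-16*w - 20) + b*(-4*w^2 - 16*w - 4) - 4*w^2 + 4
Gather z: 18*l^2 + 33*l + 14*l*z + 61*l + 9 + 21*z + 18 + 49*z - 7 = 18*l^2 + 94*l + z*(14*l + 70) + 20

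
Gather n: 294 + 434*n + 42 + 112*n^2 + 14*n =112*n^2 + 448*n + 336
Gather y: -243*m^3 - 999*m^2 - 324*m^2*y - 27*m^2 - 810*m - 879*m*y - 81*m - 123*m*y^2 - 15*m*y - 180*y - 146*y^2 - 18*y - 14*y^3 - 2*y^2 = -243*m^3 - 1026*m^2 - 891*m - 14*y^3 + y^2*(-123*m - 148) + y*(-324*m^2 - 894*m - 198)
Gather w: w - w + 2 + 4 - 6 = 0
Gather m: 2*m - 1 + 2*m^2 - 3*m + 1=2*m^2 - m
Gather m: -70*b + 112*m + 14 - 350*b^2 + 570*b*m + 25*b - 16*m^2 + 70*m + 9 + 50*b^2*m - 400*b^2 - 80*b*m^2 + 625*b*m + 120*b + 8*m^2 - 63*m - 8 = -750*b^2 + 75*b + m^2*(-80*b - 8) + m*(50*b^2 + 1195*b + 119) + 15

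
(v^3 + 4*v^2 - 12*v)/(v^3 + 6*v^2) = (v - 2)/v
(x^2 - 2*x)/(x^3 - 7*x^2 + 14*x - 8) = x/(x^2 - 5*x + 4)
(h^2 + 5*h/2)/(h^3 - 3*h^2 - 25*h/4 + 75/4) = 2*h/(2*h^2 - 11*h + 15)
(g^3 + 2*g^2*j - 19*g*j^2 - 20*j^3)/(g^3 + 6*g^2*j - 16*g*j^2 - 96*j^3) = (g^2 + 6*g*j + 5*j^2)/(g^2 + 10*g*j + 24*j^2)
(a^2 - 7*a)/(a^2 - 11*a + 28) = a/(a - 4)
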